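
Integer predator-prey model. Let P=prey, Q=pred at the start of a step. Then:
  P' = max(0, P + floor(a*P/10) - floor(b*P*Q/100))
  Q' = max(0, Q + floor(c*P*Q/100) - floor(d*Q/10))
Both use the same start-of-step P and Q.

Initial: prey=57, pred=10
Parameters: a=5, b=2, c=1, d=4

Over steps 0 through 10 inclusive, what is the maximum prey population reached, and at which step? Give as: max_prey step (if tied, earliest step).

Step 1: prey: 57+28-11=74; pred: 10+5-4=11
Step 2: prey: 74+37-16=95; pred: 11+8-4=15
Step 3: prey: 95+47-28=114; pred: 15+14-6=23
Step 4: prey: 114+57-52=119; pred: 23+26-9=40
Step 5: prey: 119+59-95=83; pred: 40+47-16=71
Step 6: prey: 83+41-117=7; pred: 71+58-28=101
Step 7: prey: 7+3-14=0; pred: 101+7-40=68
Step 8: prey: 0+0-0=0; pred: 68+0-27=41
Step 9: prey: 0+0-0=0; pred: 41+0-16=25
Step 10: prey: 0+0-0=0; pred: 25+0-10=15
Max prey = 119 at step 4

Answer: 119 4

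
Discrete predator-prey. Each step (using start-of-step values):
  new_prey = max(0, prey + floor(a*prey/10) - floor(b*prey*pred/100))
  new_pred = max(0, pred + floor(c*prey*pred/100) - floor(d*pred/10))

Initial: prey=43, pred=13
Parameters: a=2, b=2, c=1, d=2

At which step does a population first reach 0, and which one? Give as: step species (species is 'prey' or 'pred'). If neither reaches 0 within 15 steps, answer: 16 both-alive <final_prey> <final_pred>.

Answer: 16 both-alive 7 6

Derivation:
Step 1: prey: 43+8-11=40; pred: 13+5-2=16
Step 2: prey: 40+8-12=36; pred: 16+6-3=19
Step 3: prey: 36+7-13=30; pred: 19+6-3=22
Step 4: prey: 30+6-13=23; pred: 22+6-4=24
Step 5: prey: 23+4-11=16; pred: 24+5-4=25
Step 6: prey: 16+3-8=11; pred: 25+4-5=24
Step 7: prey: 11+2-5=8; pred: 24+2-4=22
Step 8: prey: 8+1-3=6; pred: 22+1-4=19
Step 9: prey: 6+1-2=5; pred: 19+1-3=17
Step 10: prey: 5+1-1=5; pred: 17+0-3=14
Step 11: prey: 5+1-1=5; pred: 14+0-2=12
Step 12: prey: 5+1-1=5; pred: 12+0-2=10
Step 13: prey: 5+1-1=5; pred: 10+0-2=8
Step 14: prey: 5+1-0=6; pred: 8+0-1=7
Step 15: prey: 6+1-0=7; pred: 7+0-1=6
No extinction within 15 steps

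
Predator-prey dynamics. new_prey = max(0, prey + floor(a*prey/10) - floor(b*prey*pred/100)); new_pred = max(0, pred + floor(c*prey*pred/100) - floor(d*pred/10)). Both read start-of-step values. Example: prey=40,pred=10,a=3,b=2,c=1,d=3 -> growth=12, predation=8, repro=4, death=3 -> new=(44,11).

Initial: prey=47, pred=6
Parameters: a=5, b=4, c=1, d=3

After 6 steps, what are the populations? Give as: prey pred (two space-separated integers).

Answer: 17 38

Derivation:
Step 1: prey: 47+23-11=59; pred: 6+2-1=7
Step 2: prey: 59+29-16=72; pred: 7+4-2=9
Step 3: prey: 72+36-25=83; pred: 9+6-2=13
Step 4: prey: 83+41-43=81; pred: 13+10-3=20
Step 5: prey: 81+40-64=57; pred: 20+16-6=30
Step 6: prey: 57+28-68=17; pred: 30+17-9=38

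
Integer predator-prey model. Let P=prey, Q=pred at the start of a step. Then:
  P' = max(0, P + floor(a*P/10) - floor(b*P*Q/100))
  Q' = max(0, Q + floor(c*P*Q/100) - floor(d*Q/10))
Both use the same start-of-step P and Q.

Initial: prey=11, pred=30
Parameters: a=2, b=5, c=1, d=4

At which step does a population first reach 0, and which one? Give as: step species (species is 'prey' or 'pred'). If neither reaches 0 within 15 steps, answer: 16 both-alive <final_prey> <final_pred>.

Step 1: prey: 11+2-16=0; pred: 30+3-12=21
First extinction: prey at step 1

Answer: 1 prey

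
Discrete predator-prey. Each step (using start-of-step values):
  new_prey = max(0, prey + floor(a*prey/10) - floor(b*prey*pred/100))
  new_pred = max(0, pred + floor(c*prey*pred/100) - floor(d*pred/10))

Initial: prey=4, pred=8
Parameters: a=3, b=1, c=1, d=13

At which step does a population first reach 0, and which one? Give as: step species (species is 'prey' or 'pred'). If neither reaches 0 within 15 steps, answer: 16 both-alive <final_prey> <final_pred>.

Answer: 1 pred

Derivation:
Step 1: prey: 4+1-0=5; pred: 8+0-10=0
First extinction: pred at step 1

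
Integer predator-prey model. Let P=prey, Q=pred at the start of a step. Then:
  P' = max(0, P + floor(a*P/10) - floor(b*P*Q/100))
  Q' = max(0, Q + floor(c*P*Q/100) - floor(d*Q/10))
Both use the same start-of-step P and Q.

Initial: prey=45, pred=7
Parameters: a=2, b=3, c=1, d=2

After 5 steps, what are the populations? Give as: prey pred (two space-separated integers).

Step 1: prey: 45+9-9=45; pred: 7+3-1=9
Step 2: prey: 45+9-12=42; pred: 9+4-1=12
Step 3: prey: 42+8-15=35; pred: 12+5-2=15
Step 4: prey: 35+7-15=27; pred: 15+5-3=17
Step 5: prey: 27+5-13=19; pred: 17+4-3=18

Answer: 19 18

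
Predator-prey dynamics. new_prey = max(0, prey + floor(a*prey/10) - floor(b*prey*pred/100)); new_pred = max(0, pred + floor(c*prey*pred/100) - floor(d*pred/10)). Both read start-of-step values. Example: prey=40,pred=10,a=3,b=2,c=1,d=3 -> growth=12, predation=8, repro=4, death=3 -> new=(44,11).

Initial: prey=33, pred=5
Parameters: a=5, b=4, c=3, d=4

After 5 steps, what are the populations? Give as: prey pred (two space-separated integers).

Answer: 0 65

Derivation:
Step 1: prey: 33+16-6=43; pred: 5+4-2=7
Step 2: prey: 43+21-12=52; pred: 7+9-2=14
Step 3: prey: 52+26-29=49; pred: 14+21-5=30
Step 4: prey: 49+24-58=15; pred: 30+44-12=62
Step 5: prey: 15+7-37=0; pred: 62+27-24=65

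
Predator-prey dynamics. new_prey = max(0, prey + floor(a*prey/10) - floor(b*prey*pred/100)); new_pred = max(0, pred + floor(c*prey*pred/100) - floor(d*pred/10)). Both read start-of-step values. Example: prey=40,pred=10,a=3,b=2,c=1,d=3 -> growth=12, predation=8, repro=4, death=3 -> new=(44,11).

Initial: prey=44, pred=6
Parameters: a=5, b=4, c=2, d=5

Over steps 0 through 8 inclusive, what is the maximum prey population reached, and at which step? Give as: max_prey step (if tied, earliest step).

Answer: 68 3

Derivation:
Step 1: prey: 44+22-10=56; pred: 6+5-3=8
Step 2: prey: 56+28-17=67; pred: 8+8-4=12
Step 3: prey: 67+33-32=68; pred: 12+16-6=22
Step 4: prey: 68+34-59=43; pred: 22+29-11=40
Step 5: prey: 43+21-68=0; pred: 40+34-20=54
Step 6: prey: 0+0-0=0; pred: 54+0-27=27
Step 7: prey: 0+0-0=0; pred: 27+0-13=14
Step 8: prey: 0+0-0=0; pred: 14+0-7=7
Max prey = 68 at step 3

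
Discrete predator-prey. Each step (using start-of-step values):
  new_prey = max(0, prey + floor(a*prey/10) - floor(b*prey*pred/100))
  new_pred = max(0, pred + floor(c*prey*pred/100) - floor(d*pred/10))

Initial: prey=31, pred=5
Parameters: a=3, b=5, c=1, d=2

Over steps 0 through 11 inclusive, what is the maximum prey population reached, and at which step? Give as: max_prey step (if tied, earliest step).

Answer: 43 7

Derivation:
Step 1: prey: 31+9-7=33; pred: 5+1-1=5
Step 2: prey: 33+9-8=34; pred: 5+1-1=5
Step 3: prey: 34+10-8=36; pred: 5+1-1=5
Step 4: prey: 36+10-9=37; pred: 5+1-1=5
Step 5: prey: 37+11-9=39; pred: 5+1-1=5
Step 6: prey: 39+11-9=41; pred: 5+1-1=5
Step 7: prey: 41+12-10=43; pred: 5+2-1=6
Step 8: prey: 43+12-12=43; pred: 6+2-1=7
Step 9: prey: 43+12-15=40; pred: 7+3-1=9
Step 10: prey: 40+12-18=34; pred: 9+3-1=11
Step 11: prey: 34+10-18=26; pred: 11+3-2=12
Max prey = 43 at step 7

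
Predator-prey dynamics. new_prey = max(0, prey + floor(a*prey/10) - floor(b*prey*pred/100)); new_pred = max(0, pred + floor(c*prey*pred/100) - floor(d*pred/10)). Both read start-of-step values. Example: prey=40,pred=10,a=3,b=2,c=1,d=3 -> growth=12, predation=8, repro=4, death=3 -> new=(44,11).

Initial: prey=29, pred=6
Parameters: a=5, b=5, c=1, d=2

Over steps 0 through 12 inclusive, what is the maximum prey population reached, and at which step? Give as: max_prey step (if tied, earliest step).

Answer: 54 4

Derivation:
Step 1: prey: 29+14-8=35; pred: 6+1-1=6
Step 2: prey: 35+17-10=42; pred: 6+2-1=7
Step 3: prey: 42+21-14=49; pred: 7+2-1=8
Step 4: prey: 49+24-19=54; pred: 8+3-1=10
Step 5: prey: 54+27-27=54; pred: 10+5-2=13
Step 6: prey: 54+27-35=46; pred: 13+7-2=18
Step 7: prey: 46+23-41=28; pred: 18+8-3=23
Step 8: prey: 28+14-32=10; pred: 23+6-4=25
Step 9: prey: 10+5-12=3; pred: 25+2-5=22
Step 10: prey: 3+1-3=1; pred: 22+0-4=18
Step 11: prey: 1+0-0=1; pred: 18+0-3=15
Step 12: prey: 1+0-0=1; pred: 15+0-3=12
Max prey = 54 at step 4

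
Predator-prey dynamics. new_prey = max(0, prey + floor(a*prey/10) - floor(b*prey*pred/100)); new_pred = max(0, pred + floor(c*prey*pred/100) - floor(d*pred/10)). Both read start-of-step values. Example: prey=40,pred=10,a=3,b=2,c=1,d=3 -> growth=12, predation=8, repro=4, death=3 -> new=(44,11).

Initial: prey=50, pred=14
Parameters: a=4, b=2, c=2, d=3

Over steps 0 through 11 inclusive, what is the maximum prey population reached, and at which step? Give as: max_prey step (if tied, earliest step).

Step 1: prey: 50+20-14=56; pred: 14+14-4=24
Step 2: prey: 56+22-26=52; pred: 24+26-7=43
Step 3: prey: 52+20-44=28; pred: 43+44-12=75
Step 4: prey: 28+11-42=0; pred: 75+42-22=95
Step 5: prey: 0+0-0=0; pred: 95+0-28=67
Step 6: prey: 0+0-0=0; pred: 67+0-20=47
Step 7: prey: 0+0-0=0; pred: 47+0-14=33
Step 8: prey: 0+0-0=0; pred: 33+0-9=24
Step 9: prey: 0+0-0=0; pred: 24+0-7=17
Step 10: prey: 0+0-0=0; pred: 17+0-5=12
Step 11: prey: 0+0-0=0; pred: 12+0-3=9
Max prey = 56 at step 1

Answer: 56 1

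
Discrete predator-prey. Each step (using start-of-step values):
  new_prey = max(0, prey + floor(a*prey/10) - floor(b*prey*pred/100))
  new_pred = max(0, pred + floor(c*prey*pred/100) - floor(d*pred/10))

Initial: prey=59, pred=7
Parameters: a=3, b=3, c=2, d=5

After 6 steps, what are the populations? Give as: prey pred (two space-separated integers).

Step 1: prey: 59+17-12=64; pred: 7+8-3=12
Step 2: prey: 64+19-23=60; pred: 12+15-6=21
Step 3: prey: 60+18-37=41; pred: 21+25-10=36
Step 4: prey: 41+12-44=9; pred: 36+29-18=47
Step 5: prey: 9+2-12=0; pred: 47+8-23=32
Step 6: prey: 0+0-0=0; pred: 32+0-16=16

Answer: 0 16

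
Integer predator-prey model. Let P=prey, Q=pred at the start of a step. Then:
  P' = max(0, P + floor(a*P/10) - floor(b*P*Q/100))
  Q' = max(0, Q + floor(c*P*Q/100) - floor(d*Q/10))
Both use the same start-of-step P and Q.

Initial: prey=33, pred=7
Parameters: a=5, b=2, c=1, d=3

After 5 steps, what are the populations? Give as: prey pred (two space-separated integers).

Answer: 128 27

Derivation:
Step 1: prey: 33+16-4=45; pred: 7+2-2=7
Step 2: prey: 45+22-6=61; pred: 7+3-2=8
Step 3: prey: 61+30-9=82; pred: 8+4-2=10
Step 4: prey: 82+41-16=107; pred: 10+8-3=15
Step 5: prey: 107+53-32=128; pred: 15+16-4=27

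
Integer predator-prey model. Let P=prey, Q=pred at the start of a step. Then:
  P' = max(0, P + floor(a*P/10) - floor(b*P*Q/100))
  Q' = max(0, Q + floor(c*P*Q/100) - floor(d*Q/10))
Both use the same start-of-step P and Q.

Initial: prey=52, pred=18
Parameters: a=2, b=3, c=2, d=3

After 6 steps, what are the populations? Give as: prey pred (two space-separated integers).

Step 1: prey: 52+10-28=34; pred: 18+18-5=31
Step 2: prey: 34+6-31=9; pred: 31+21-9=43
Step 3: prey: 9+1-11=0; pred: 43+7-12=38
Step 4: prey: 0+0-0=0; pred: 38+0-11=27
Step 5: prey: 0+0-0=0; pred: 27+0-8=19
Step 6: prey: 0+0-0=0; pred: 19+0-5=14

Answer: 0 14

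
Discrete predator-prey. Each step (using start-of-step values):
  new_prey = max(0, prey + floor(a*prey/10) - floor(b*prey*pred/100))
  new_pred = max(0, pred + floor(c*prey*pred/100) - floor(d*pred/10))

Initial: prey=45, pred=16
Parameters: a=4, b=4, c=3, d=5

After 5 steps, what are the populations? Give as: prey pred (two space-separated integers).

Step 1: prey: 45+18-28=35; pred: 16+21-8=29
Step 2: prey: 35+14-40=9; pred: 29+30-14=45
Step 3: prey: 9+3-16=0; pred: 45+12-22=35
Step 4: prey: 0+0-0=0; pred: 35+0-17=18
Step 5: prey: 0+0-0=0; pred: 18+0-9=9

Answer: 0 9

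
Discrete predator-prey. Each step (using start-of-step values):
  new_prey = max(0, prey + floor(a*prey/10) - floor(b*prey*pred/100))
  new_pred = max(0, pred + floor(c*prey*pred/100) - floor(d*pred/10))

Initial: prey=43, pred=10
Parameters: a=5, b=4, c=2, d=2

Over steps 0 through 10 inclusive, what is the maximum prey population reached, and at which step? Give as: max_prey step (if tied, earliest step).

Step 1: prey: 43+21-17=47; pred: 10+8-2=16
Step 2: prey: 47+23-30=40; pred: 16+15-3=28
Step 3: prey: 40+20-44=16; pred: 28+22-5=45
Step 4: prey: 16+8-28=0; pred: 45+14-9=50
Step 5: prey: 0+0-0=0; pred: 50+0-10=40
Step 6: prey: 0+0-0=0; pred: 40+0-8=32
Step 7: prey: 0+0-0=0; pred: 32+0-6=26
Step 8: prey: 0+0-0=0; pred: 26+0-5=21
Step 9: prey: 0+0-0=0; pred: 21+0-4=17
Step 10: prey: 0+0-0=0; pred: 17+0-3=14
Max prey = 47 at step 1

Answer: 47 1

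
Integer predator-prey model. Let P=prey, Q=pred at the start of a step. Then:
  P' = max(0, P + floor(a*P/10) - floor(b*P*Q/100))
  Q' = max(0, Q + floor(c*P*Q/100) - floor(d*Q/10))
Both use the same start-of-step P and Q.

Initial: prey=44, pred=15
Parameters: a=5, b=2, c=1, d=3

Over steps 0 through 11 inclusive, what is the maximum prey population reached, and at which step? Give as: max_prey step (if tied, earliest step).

Step 1: prey: 44+22-13=53; pred: 15+6-4=17
Step 2: prey: 53+26-18=61; pred: 17+9-5=21
Step 3: prey: 61+30-25=66; pred: 21+12-6=27
Step 4: prey: 66+33-35=64; pred: 27+17-8=36
Step 5: prey: 64+32-46=50; pred: 36+23-10=49
Step 6: prey: 50+25-49=26; pred: 49+24-14=59
Step 7: prey: 26+13-30=9; pred: 59+15-17=57
Step 8: prey: 9+4-10=3; pred: 57+5-17=45
Step 9: prey: 3+1-2=2; pred: 45+1-13=33
Step 10: prey: 2+1-1=2; pred: 33+0-9=24
Step 11: prey: 2+1-0=3; pred: 24+0-7=17
Max prey = 66 at step 3

Answer: 66 3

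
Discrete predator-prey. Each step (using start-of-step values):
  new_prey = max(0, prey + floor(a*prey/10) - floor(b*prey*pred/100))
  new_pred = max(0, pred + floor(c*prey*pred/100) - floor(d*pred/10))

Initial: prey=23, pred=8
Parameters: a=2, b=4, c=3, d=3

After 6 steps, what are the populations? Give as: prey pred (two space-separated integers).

Step 1: prey: 23+4-7=20; pred: 8+5-2=11
Step 2: prey: 20+4-8=16; pred: 11+6-3=14
Step 3: prey: 16+3-8=11; pred: 14+6-4=16
Step 4: prey: 11+2-7=6; pred: 16+5-4=17
Step 5: prey: 6+1-4=3; pred: 17+3-5=15
Step 6: prey: 3+0-1=2; pred: 15+1-4=12

Answer: 2 12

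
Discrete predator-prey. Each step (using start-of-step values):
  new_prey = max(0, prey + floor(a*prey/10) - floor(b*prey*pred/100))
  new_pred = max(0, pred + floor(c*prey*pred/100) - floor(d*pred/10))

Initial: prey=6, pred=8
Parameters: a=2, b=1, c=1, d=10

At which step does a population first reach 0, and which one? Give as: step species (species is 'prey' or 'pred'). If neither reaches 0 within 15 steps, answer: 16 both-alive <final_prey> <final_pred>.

Answer: 1 pred

Derivation:
Step 1: prey: 6+1-0=7; pred: 8+0-8=0
First extinction: pred at step 1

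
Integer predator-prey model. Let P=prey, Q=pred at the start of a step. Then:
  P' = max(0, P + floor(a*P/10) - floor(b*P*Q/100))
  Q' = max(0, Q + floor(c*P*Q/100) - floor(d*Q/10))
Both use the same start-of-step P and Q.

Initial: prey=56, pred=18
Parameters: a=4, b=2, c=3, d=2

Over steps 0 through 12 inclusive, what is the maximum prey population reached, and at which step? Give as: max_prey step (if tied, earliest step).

Answer: 58 1

Derivation:
Step 1: prey: 56+22-20=58; pred: 18+30-3=45
Step 2: prey: 58+23-52=29; pred: 45+78-9=114
Step 3: prey: 29+11-66=0; pred: 114+99-22=191
Step 4: prey: 0+0-0=0; pred: 191+0-38=153
Step 5: prey: 0+0-0=0; pred: 153+0-30=123
Step 6: prey: 0+0-0=0; pred: 123+0-24=99
Step 7: prey: 0+0-0=0; pred: 99+0-19=80
Step 8: prey: 0+0-0=0; pred: 80+0-16=64
Step 9: prey: 0+0-0=0; pred: 64+0-12=52
Step 10: prey: 0+0-0=0; pred: 52+0-10=42
Step 11: prey: 0+0-0=0; pred: 42+0-8=34
Step 12: prey: 0+0-0=0; pred: 34+0-6=28
Max prey = 58 at step 1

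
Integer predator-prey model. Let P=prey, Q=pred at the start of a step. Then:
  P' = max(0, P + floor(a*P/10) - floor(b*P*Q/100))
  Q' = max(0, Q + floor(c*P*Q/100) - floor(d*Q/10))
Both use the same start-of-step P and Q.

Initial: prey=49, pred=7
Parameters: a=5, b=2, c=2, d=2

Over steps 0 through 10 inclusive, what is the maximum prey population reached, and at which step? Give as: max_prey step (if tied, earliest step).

Step 1: prey: 49+24-6=67; pred: 7+6-1=12
Step 2: prey: 67+33-16=84; pred: 12+16-2=26
Step 3: prey: 84+42-43=83; pred: 26+43-5=64
Step 4: prey: 83+41-106=18; pred: 64+106-12=158
Step 5: prey: 18+9-56=0; pred: 158+56-31=183
Step 6: prey: 0+0-0=0; pred: 183+0-36=147
Step 7: prey: 0+0-0=0; pred: 147+0-29=118
Step 8: prey: 0+0-0=0; pred: 118+0-23=95
Step 9: prey: 0+0-0=0; pred: 95+0-19=76
Step 10: prey: 0+0-0=0; pred: 76+0-15=61
Max prey = 84 at step 2

Answer: 84 2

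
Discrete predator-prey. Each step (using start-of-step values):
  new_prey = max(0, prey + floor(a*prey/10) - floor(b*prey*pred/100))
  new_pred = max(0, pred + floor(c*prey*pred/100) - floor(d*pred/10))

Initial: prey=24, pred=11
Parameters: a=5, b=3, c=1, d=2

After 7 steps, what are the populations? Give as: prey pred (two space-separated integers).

Step 1: prey: 24+12-7=29; pred: 11+2-2=11
Step 2: prey: 29+14-9=34; pred: 11+3-2=12
Step 3: prey: 34+17-12=39; pred: 12+4-2=14
Step 4: prey: 39+19-16=42; pred: 14+5-2=17
Step 5: prey: 42+21-21=42; pred: 17+7-3=21
Step 6: prey: 42+21-26=37; pred: 21+8-4=25
Step 7: prey: 37+18-27=28; pred: 25+9-5=29

Answer: 28 29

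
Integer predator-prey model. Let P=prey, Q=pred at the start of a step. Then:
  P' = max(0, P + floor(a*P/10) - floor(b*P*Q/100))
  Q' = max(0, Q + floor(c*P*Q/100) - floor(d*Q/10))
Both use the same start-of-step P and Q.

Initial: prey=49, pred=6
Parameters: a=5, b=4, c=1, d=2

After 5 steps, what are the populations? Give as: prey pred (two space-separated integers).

Step 1: prey: 49+24-11=62; pred: 6+2-1=7
Step 2: prey: 62+31-17=76; pred: 7+4-1=10
Step 3: prey: 76+38-30=84; pred: 10+7-2=15
Step 4: prey: 84+42-50=76; pred: 15+12-3=24
Step 5: prey: 76+38-72=42; pred: 24+18-4=38

Answer: 42 38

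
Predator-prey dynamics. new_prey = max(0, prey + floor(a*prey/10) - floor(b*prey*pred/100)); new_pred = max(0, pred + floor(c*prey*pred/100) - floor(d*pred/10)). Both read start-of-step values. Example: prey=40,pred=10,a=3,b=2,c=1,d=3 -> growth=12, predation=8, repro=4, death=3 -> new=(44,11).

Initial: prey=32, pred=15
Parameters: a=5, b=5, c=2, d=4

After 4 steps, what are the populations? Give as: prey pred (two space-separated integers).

Step 1: prey: 32+16-24=24; pred: 15+9-6=18
Step 2: prey: 24+12-21=15; pred: 18+8-7=19
Step 3: prey: 15+7-14=8; pred: 19+5-7=17
Step 4: prey: 8+4-6=6; pred: 17+2-6=13

Answer: 6 13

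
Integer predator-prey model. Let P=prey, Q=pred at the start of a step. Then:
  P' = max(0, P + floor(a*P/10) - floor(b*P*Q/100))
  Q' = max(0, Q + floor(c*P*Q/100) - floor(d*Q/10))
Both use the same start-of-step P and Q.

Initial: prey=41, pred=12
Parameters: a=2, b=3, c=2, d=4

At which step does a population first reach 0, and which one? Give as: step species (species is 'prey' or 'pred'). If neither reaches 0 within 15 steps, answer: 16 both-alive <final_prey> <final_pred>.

Step 1: prey: 41+8-14=35; pred: 12+9-4=17
Step 2: prey: 35+7-17=25; pred: 17+11-6=22
Step 3: prey: 25+5-16=14; pred: 22+11-8=25
Step 4: prey: 14+2-10=6; pred: 25+7-10=22
Step 5: prey: 6+1-3=4; pred: 22+2-8=16
Step 6: prey: 4+0-1=3; pred: 16+1-6=11
Step 7: prey: 3+0-0=3; pred: 11+0-4=7
Step 8: prey: 3+0-0=3; pred: 7+0-2=5
Step 9: prey: 3+0-0=3; pred: 5+0-2=3
Step 10: prey: 3+0-0=3; pred: 3+0-1=2
Step 11: prey: 3+0-0=3; pred: 2+0-0=2
Steps 12-15: state stable at prey=3, pred=2 (no change)
No extinction within 15 steps

Answer: 16 both-alive 3 2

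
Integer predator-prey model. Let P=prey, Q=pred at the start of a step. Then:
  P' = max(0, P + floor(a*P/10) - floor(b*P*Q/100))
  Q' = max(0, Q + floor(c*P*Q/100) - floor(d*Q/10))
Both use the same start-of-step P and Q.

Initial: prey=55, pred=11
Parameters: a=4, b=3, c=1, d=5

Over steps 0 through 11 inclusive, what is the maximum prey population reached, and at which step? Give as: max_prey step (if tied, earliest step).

Step 1: prey: 55+22-18=59; pred: 11+6-5=12
Step 2: prey: 59+23-21=61; pred: 12+7-6=13
Step 3: prey: 61+24-23=62; pred: 13+7-6=14
Step 4: prey: 62+24-26=60; pred: 14+8-7=15
Step 5: prey: 60+24-27=57; pred: 15+9-7=17
Step 6: prey: 57+22-29=50; pred: 17+9-8=18
Step 7: prey: 50+20-27=43; pred: 18+9-9=18
Step 8: prey: 43+17-23=37; pred: 18+7-9=16
Step 9: prey: 37+14-17=34; pred: 16+5-8=13
Step 10: prey: 34+13-13=34; pred: 13+4-6=11
Step 11: prey: 34+13-11=36; pred: 11+3-5=9
Max prey = 62 at step 3

Answer: 62 3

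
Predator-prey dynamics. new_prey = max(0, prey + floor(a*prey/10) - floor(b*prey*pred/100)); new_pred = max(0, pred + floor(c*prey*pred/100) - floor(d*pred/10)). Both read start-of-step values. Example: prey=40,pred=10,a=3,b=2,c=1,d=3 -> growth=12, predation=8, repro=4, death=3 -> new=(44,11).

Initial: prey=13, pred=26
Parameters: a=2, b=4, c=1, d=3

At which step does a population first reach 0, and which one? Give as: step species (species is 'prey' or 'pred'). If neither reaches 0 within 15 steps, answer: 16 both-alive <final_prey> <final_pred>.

Answer: 16 both-alive 1 3

Derivation:
Step 1: prey: 13+2-13=2; pred: 26+3-7=22
Step 2: prey: 2+0-1=1; pred: 22+0-6=16
Step 3: prey: 1+0-0=1; pred: 16+0-4=12
Step 4: prey: 1+0-0=1; pred: 12+0-3=9
Step 5: prey: 1+0-0=1; pred: 9+0-2=7
Step 6: prey: 1+0-0=1; pred: 7+0-2=5
Step 7: prey: 1+0-0=1; pred: 5+0-1=4
Step 8: prey: 1+0-0=1; pred: 4+0-1=3
Step 9: prey: 1+0-0=1; pred: 3+0-0=3
Steps 10-15: state stable at prey=1, pred=3 (no change)
No extinction within 15 steps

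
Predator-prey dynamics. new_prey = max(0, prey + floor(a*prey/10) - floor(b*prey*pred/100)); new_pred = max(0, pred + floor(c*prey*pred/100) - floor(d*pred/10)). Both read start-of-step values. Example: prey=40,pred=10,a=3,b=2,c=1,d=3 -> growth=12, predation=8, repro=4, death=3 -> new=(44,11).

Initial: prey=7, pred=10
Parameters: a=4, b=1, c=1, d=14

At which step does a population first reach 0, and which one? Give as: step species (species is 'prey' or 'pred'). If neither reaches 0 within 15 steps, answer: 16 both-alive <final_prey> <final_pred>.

Answer: 1 pred

Derivation:
Step 1: prey: 7+2-0=9; pred: 10+0-14=0
First extinction: pred at step 1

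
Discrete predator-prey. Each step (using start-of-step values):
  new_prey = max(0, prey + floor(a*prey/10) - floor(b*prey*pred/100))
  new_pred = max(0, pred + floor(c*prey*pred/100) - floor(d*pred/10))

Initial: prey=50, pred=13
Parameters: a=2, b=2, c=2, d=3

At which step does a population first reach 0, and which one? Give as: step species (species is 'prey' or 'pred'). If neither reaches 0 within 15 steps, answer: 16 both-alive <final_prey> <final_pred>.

Answer: 5 prey

Derivation:
Step 1: prey: 50+10-13=47; pred: 13+13-3=23
Step 2: prey: 47+9-21=35; pred: 23+21-6=38
Step 3: prey: 35+7-26=16; pred: 38+26-11=53
Step 4: prey: 16+3-16=3; pred: 53+16-15=54
Step 5: prey: 3+0-3=0; pred: 54+3-16=41
First extinction: prey at step 5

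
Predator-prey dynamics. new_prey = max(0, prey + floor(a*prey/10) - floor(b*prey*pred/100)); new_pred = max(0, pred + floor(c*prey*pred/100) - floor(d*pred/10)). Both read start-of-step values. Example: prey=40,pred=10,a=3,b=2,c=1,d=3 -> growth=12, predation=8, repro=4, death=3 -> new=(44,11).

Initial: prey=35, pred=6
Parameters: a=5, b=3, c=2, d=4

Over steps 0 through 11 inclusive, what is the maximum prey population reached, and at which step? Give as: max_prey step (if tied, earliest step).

Answer: 67 3

Derivation:
Step 1: prey: 35+17-6=46; pred: 6+4-2=8
Step 2: prey: 46+23-11=58; pred: 8+7-3=12
Step 3: prey: 58+29-20=67; pred: 12+13-4=21
Step 4: prey: 67+33-42=58; pred: 21+28-8=41
Step 5: prey: 58+29-71=16; pred: 41+47-16=72
Step 6: prey: 16+8-34=0; pred: 72+23-28=67
Step 7: prey: 0+0-0=0; pred: 67+0-26=41
Step 8: prey: 0+0-0=0; pred: 41+0-16=25
Step 9: prey: 0+0-0=0; pred: 25+0-10=15
Step 10: prey: 0+0-0=0; pred: 15+0-6=9
Step 11: prey: 0+0-0=0; pred: 9+0-3=6
Max prey = 67 at step 3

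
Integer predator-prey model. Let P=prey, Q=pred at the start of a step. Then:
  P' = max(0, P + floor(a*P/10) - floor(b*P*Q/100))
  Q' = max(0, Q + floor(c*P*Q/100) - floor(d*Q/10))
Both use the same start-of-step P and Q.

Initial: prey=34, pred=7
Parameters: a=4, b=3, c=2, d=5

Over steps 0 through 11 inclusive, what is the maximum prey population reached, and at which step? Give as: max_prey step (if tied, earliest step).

Step 1: prey: 34+13-7=40; pred: 7+4-3=8
Step 2: prey: 40+16-9=47; pred: 8+6-4=10
Step 3: prey: 47+18-14=51; pred: 10+9-5=14
Step 4: prey: 51+20-21=50; pred: 14+14-7=21
Step 5: prey: 50+20-31=39; pred: 21+21-10=32
Step 6: prey: 39+15-37=17; pred: 32+24-16=40
Step 7: prey: 17+6-20=3; pred: 40+13-20=33
Step 8: prey: 3+1-2=2; pred: 33+1-16=18
Step 9: prey: 2+0-1=1; pred: 18+0-9=9
Step 10: prey: 1+0-0=1; pred: 9+0-4=5
Step 11: prey: 1+0-0=1; pred: 5+0-2=3
Max prey = 51 at step 3

Answer: 51 3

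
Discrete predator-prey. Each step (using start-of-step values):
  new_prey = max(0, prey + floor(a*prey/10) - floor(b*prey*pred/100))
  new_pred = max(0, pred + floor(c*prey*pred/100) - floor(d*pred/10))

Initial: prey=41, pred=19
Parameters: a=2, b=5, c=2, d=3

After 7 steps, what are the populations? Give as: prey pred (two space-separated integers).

Answer: 0 5

Derivation:
Step 1: prey: 41+8-38=11; pred: 19+15-5=29
Step 2: prey: 11+2-15=0; pred: 29+6-8=27
Step 3: prey: 0+0-0=0; pred: 27+0-8=19
Step 4: prey: 0+0-0=0; pred: 19+0-5=14
Step 5: prey: 0+0-0=0; pred: 14+0-4=10
Step 6: prey: 0+0-0=0; pred: 10+0-3=7
Step 7: prey: 0+0-0=0; pred: 7+0-2=5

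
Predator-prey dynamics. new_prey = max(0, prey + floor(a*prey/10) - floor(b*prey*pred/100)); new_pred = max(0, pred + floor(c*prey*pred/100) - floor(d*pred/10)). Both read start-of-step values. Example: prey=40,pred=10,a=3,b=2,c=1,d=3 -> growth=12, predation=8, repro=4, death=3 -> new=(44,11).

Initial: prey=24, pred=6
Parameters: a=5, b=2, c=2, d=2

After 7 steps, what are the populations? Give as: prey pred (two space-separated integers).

Step 1: prey: 24+12-2=34; pred: 6+2-1=7
Step 2: prey: 34+17-4=47; pred: 7+4-1=10
Step 3: prey: 47+23-9=61; pred: 10+9-2=17
Step 4: prey: 61+30-20=71; pred: 17+20-3=34
Step 5: prey: 71+35-48=58; pred: 34+48-6=76
Step 6: prey: 58+29-88=0; pred: 76+88-15=149
Step 7: prey: 0+0-0=0; pred: 149+0-29=120

Answer: 0 120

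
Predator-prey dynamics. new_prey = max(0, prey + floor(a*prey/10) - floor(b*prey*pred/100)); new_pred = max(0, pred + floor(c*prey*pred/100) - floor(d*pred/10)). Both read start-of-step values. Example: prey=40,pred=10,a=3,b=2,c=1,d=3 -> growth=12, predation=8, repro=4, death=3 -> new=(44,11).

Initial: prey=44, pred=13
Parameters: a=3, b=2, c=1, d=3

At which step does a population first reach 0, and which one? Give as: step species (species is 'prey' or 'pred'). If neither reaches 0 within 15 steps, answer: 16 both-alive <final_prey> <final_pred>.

Step 1: prey: 44+13-11=46; pred: 13+5-3=15
Step 2: prey: 46+13-13=46; pred: 15+6-4=17
Step 3: prey: 46+13-15=44; pred: 17+7-5=19
Step 4: prey: 44+13-16=41; pred: 19+8-5=22
Step 5: prey: 41+12-18=35; pred: 22+9-6=25
Step 6: prey: 35+10-17=28; pred: 25+8-7=26
Step 7: prey: 28+8-14=22; pred: 26+7-7=26
Step 8: prey: 22+6-11=17; pred: 26+5-7=24
Step 9: prey: 17+5-8=14; pred: 24+4-7=21
Step 10: prey: 14+4-5=13; pred: 21+2-6=17
Step 11: prey: 13+3-4=12; pred: 17+2-5=14
Step 12: prey: 12+3-3=12; pred: 14+1-4=11
Step 13: prey: 12+3-2=13; pred: 11+1-3=9
Step 14: prey: 13+3-2=14; pred: 9+1-2=8
Step 15: prey: 14+4-2=16; pred: 8+1-2=7
No extinction within 15 steps

Answer: 16 both-alive 16 7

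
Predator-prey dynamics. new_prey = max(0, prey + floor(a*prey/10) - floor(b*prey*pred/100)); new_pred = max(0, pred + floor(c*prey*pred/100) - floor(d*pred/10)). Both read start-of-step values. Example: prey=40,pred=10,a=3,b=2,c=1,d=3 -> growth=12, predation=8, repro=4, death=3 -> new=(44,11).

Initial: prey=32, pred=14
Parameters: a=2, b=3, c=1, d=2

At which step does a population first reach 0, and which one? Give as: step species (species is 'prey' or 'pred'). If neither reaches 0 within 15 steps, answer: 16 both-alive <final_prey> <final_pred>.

Step 1: prey: 32+6-13=25; pred: 14+4-2=16
Step 2: prey: 25+5-12=18; pred: 16+4-3=17
Step 3: prey: 18+3-9=12; pred: 17+3-3=17
Step 4: prey: 12+2-6=8; pred: 17+2-3=16
Step 5: prey: 8+1-3=6; pred: 16+1-3=14
Step 6: prey: 6+1-2=5; pred: 14+0-2=12
Step 7: prey: 5+1-1=5; pred: 12+0-2=10
Step 8: prey: 5+1-1=5; pred: 10+0-2=8
Step 9: prey: 5+1-1=5; pred: 8+0-1=7
Step 10: prey: 5+1-1=5; pred: 7+0-1=6
Step 11: prey: 5+1-0=6; pred: 6+0-1=5
Step 12: prey: 6+1-0=7; pred: 5+0-1=4
Step 13: prey: 7+1-0=8; pred: 4+0-0=4
Step 14: prey: 8+1-0=9; pred: 4+0-0=4
Step 15: prey: 9+1-1=9; pred: 4+0-0=4
No extinction within 15 steps

Answer: 16 both-alive 9 4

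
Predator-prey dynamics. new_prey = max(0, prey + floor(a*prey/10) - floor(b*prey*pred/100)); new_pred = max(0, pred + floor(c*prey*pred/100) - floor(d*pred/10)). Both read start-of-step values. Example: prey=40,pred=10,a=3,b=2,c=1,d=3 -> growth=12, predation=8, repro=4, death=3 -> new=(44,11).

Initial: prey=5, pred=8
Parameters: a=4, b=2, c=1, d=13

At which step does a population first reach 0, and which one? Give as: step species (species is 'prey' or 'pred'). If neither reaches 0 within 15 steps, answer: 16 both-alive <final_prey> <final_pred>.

Step 1: prey: 5+2-0=7; pred: 8+0-10=0
First extinction: pred at step 1

Answer: 1 pred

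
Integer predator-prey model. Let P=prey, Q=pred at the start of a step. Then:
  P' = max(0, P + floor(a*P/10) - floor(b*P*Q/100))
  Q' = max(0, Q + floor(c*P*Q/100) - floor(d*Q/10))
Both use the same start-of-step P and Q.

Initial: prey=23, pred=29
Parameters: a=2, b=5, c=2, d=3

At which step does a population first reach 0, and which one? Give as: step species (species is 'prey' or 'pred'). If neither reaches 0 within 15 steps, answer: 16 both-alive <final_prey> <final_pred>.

Answer: 1 prey

Derivation:
Step 1: prey: 23+4-33=0; pred: 29+13-8=34
First extinction: prey at step 1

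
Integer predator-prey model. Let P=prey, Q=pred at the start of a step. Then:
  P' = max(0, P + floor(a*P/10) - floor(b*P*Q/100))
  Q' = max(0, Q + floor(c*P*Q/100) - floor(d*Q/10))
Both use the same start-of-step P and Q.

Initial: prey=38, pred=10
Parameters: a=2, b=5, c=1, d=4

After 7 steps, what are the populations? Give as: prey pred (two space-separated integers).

Answer: 18 2

Derivation:
Step 1: prey: 38+7-19=26; pred: 10+3-4=9
Step 2: prey: 26+5-11=20; pred: 9+2-3=8
Step 3: prey: 20+4-8=16; pred: 8+1-3=6
Step 4: prey: 16+3-4=15; pred: 6+0-2=4
Step 5: prey: 15+3-3=15; pred: 4+0-1=3
Step 6: prey: 15+3-2=16; pred: 3+0-1=2
Step 7: prey: 16+3-1=18; pred: 2+0-0=2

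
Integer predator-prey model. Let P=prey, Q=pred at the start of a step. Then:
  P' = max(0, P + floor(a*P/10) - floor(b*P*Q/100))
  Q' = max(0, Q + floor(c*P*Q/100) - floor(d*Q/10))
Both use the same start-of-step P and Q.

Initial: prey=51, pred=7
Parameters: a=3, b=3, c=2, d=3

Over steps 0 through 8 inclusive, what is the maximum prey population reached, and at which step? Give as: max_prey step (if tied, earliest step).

Step 1: prey: 51+15-10=56; pred: 7+7-2=12
Step 2: prey: 56+16-20=52; pred: 12+13-3=22
Step 3: prey: 52+15-34=33; pred: 22+22-6=38
Step 4: prey: 33+9-37=5; pred: 38+25-11=52
Step 5: prey: 5+1-7=0; pred: 52+5-15=42
Step 6: prey: 0+0-0=0; pred: 42+0-12=30
Step 7: prey: 0+0-0=0; pred: 30+0-9=21
Step 8: prey: 0+0-0=0; pred: 21+0-6=15
Max prey = 56 at step 1

Answer: 56 1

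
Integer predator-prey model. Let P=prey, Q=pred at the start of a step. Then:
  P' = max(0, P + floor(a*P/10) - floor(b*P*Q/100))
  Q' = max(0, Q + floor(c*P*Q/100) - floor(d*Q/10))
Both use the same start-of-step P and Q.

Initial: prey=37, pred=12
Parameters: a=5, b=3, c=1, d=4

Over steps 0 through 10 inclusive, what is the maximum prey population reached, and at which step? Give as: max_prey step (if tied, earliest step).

Step 1: prey: 37+18-13=42; pred: 12+4-4=12
Step 2: prey: 42+21-15=48; pred: 12+5-4=13
Step 3: prey: 48+24-18=54; pred: 13+6-5=14
Step 4: prey: 54+27-22=59; pred: 14+7-5=16
Step 5: prey: 59+29-28=60; pred: 16+9-6=19
Step 6: prey: 60+30-34=56; pred: 19+11-7=23
Step 7: prey: 56+28-38=46; pred: 23+12-9=26
Step 8: prey: 46+23-35=34; pred: 26+11-10=27
Step 9: prey: 34+17-27=24; pred: 27+9-10=26
Step 10: prey: 24+12-18=18; pred: 26+6-10=22
Max prey = 60 at step 5

Answer: 60 5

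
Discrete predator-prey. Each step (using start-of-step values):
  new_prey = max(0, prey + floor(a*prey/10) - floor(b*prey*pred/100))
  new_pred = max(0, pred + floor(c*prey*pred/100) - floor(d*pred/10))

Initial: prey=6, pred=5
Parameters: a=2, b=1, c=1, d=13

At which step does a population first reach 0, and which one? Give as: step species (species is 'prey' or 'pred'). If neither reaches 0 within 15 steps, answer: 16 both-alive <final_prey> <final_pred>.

Step 1: prey: 6+1-0=7; pred: 5+0-6=0
First extinction: pred at step 1

Answer: 1 pred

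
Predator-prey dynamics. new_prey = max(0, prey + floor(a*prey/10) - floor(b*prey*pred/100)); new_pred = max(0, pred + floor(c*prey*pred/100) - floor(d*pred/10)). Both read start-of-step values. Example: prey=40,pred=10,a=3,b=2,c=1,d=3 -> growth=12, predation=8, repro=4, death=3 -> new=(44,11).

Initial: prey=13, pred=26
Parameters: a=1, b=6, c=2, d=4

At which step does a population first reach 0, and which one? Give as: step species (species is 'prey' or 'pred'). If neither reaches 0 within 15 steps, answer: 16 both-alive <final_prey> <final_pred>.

Answer: 1 prey

Derivation:
Step 1: prey: 13+1-20=0; pred: 26+6-10=22
First extinction: prey at step 1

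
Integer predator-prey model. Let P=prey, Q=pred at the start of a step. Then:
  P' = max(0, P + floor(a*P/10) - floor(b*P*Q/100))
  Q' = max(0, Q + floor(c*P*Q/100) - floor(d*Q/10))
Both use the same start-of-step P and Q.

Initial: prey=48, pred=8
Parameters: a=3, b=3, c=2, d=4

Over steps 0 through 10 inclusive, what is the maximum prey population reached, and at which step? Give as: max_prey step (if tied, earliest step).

Answer: 51 1

Derivation:
Step 1: prey: 48+14-11=51; pred: 8+7-3=12
Step 2: prey: 51+15-18=48; pred: 12+12-4=20
Step 3: prey: 48+14-28=34; pred: 20+19-8=31
Step 4: prey: 34+10-31=13; pred: 31+21-12=40
Step 5: prey: 13+3-15=1; pred: 40+10-16=34
Step 6: prey: 1+0-1=0; pred: 34+0-13=21
Step 7: prey: 0+0-0=0; pred: 21+0-8=13
Step 8: prey: 0+0-0=0; pred: 13+0-5=8
Step 9: prey: 0+0-0=0; pred: 8+0-3=5
Step 10: prey: 0+0-0=0; pred: 5+0-2=3
Max prey = 51 at step 1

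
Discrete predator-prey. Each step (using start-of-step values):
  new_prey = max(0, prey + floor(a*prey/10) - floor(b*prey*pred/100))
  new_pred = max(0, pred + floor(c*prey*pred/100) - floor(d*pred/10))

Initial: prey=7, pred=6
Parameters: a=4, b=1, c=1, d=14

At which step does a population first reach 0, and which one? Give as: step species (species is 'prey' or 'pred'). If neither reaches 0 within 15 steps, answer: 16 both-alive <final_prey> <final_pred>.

Answer: 1 pred

Derivation:
Step 1: prey: 7+2-0=9; pred: 6+0-8=0
First extinction: pred at step 1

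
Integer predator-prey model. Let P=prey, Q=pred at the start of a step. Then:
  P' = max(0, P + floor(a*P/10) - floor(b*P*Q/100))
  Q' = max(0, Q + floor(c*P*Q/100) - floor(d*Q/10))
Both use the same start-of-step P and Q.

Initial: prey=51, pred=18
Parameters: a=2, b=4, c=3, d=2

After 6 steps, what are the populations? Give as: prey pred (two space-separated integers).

Step 1: prey: 51+10-36=25; pred: 18+27-3=42
Step 2: prey: 25+5-42=0; pred: 42+31-8=65
Step 3: prey: 0+0-0=0; pred: 65+0-13=52
Step 4: prey: 0+0-0=0; pred: 52+0-10=42
Step 5: prey: 0+0-0=0; pred: 42+0-8=34
Step 6: prey: 0+0-0=0; pred: 34+0-6=28

Answer: 0 28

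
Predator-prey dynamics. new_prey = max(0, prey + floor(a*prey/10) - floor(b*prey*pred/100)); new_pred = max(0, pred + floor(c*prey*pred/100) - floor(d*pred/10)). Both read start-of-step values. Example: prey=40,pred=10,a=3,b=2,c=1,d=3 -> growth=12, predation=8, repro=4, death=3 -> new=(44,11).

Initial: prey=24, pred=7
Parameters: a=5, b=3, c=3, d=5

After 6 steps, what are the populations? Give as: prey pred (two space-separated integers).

Step 1: prey: 24+12-5=31; pred: 7+5-3=9
Step 2: prey: 31+15-8=38; pred: 9+8-4=13
Step 3: prey: 38+19-14=43; pred: 13+14-6=21
Step 4: prey: 43+21-27=37; pred: 21+27-10=38
Step 5: prey: 37+18-42=13; pred: 38+42-19=61
Step 6: prey: 13+6-23=0; pred: 61+23-30=54

Answer: 0 54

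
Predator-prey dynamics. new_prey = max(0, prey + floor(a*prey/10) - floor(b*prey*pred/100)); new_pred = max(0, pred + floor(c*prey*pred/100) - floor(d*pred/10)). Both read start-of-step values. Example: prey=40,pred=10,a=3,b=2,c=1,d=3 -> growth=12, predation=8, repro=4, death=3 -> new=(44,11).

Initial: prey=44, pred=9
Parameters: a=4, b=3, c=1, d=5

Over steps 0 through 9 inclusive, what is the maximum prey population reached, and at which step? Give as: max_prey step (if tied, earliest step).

Answer: 92 6

Derivation:
Step 1: prey: 44+17-11=50; pred: 9+3-4=8
Step 2: prey: 50+20-12=58; pred: 8+4-4=8
Step 3: prey: 58+23-13=68; pred: 8+4-4=8
Step 4: prey: 68+27-16=79; pred: 8+5-4=9
Step 5: prey: 79+31-21=89; pred: 9+7-4=12
Step 6: prey: 89+35-32=92; pred: 12+10-6=16
Step 7: prey: 92+36-44=84; pred: 16+14-8=22
Step 8: prey: 84+33-55=62; pred: 22+18-11=29
Step 9: prey: 62+24-53=33; pred: 29+17-14=32
Max prey = 92 at step 6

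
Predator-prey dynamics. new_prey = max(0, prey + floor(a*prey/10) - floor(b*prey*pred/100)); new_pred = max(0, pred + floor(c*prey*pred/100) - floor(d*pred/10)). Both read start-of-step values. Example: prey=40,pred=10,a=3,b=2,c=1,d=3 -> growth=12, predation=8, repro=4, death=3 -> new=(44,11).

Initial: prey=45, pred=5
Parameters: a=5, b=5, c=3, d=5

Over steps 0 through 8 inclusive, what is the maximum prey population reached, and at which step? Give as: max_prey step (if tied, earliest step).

Step 1: prey: 45+22-11=56; pred: 5+6-2=9
Step 2: prey: 56+28-25=59; pred: 9+15-4=20
Step 3: prey: 59+29-59=29; pred: 20+35-10=45
Step 4: prey: 29+14-65=0; pred: 45+39-22=62
Step 5: prey: 0+0-0=0; pred: 62+0-31=31
Step 6: prey: 0+0-0=0; pred: 31+0-15=16
Step 7: prey: 0+0-0=0; pred: 16+0-8=8
Step 8: prey: 0+0-0=0; pred: 8+0-4=4
Max prey = 59 at step 2

Answer: 59 2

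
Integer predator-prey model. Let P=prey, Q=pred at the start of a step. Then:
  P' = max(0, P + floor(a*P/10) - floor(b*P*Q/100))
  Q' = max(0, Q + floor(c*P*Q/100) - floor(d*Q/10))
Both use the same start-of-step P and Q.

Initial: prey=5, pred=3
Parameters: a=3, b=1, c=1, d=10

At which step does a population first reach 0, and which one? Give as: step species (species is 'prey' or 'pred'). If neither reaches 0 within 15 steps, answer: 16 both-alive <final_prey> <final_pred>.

Step 1: prey: 5+1-0=6; pred: 3+0-3=0
First extinction: pred at step 1

Answer: 1 pred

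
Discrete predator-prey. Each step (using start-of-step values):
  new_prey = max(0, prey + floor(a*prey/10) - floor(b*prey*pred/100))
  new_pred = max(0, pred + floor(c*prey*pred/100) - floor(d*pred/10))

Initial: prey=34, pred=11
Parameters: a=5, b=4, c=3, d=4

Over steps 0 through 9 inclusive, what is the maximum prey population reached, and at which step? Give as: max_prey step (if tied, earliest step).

Answer: 37 1

Derivation:
Step 1: prey: 34+17-14=37; pred: 11+11-4=18
Step 2: prey: 37+18-26=29; pred: 18+19-7=30
Step 3: prey: 29+14-34=9; pred: 30+26-12=44
Step 4: prey: 9+4-15=0; pred: 44+11-17=38
Step 5: prey: 0+0-0=0; pred: 38+0-15=23
Step 6: prey: 0+0-0=0; pred: 23+0-9=14
Step 7: prey: 0+0-0=0; pred: 14+0-5=9
Step 8: prey: 0+0-0=0; pred: 9+0-3=6
Step 9: prey: 0+0-0=0; pred: 6+0-2=4
Max prey = 37 at step 1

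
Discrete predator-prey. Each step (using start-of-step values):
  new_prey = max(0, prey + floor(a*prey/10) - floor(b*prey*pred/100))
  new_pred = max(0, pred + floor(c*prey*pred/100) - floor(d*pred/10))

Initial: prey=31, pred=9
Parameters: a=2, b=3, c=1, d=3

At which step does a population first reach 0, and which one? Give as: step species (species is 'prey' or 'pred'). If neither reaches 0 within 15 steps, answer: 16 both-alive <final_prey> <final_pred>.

Answer: 16 both-alive 23 6

Derivation:
Step 1: prey: 31+6-8=29; pred: 9+2-2=9
Step 2: prey: 29+5-7=27; pred: 9+2-2=9
Step 3: prey: 27+5-7=25; pred: 9+2-2=9
Step 4: prey: 25+5-6=24; pred: 9+2-2=9
Step 5: prey: 24+4-6=22; pred: 9+2-2=9
Step 6: prey: 22+4-5=21; pred: 9+1-2=8
Step 7: prey: 21+4-5=20; pred: 8+1-2=7
Step 8: prey: 20+4-4=20; pred: 7+1-2=6
Step 9: prey: 20+4-3=21; pred: 6+1-1=6
Step 10: prey: 21+4-3=22; pred: 6+1-1=6
Step 11: prey: 22+4-3=23; pred: 6+1-1=6
Step 12: prey: 23+4-4=23; pred: 6+1-1=6
Steps 13-15: state stable at prey=23, pred=6 (no change)
No extinction within 15 steps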